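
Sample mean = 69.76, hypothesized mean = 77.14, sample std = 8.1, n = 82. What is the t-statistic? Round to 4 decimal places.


t = (xbar - mu0) / (s/sqrt(n))
xbar - mu0 = 69.76 - 77.14 = -7.38
sqrt(82) ≈ 9.05538514
s/sqrt(n) = 8.1 / 9.05538514 ≈ 0.89449536
t = -7.38 / 0.89449536 ≈ -8.250462

-8.2505


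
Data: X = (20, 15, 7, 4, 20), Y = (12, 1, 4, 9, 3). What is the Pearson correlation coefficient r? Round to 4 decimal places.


r = sum((xi-xbar)(yi-ybar)) / sqrt(sum((xi-xbar)^2) * sum((yi-ybar)^2))
n = 5, xbar = 66/5 = 13.2, ybar = 29/5 = 5.8
Sxy = sum((xi-xbar)(yi-ybar)) = -3.8
Sxx = sum((xi-xbar)^2) = 218.8
Syy = sum((yi-ybar)^2) = 82.8
sqrt(Sxx*Syy) ≈ 134.598068
r = Sxy / sqrt(Sxx*Syy) = -3.8 / 134.598068 ≈ -0.028232

-0.0282


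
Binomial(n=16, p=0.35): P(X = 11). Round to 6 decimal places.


P = C(n,k) * p^k * (1-p)^(n-k)
C(16,11) = 4368
p^k = 0.35^11 ≈ 0.000009654916
(1-p)^(n-k) = 0.65^5 ≈ 0.1160291
P = 4368 * 0.000009654916 * 0.1160291 ≈ 0.004893

0.004893


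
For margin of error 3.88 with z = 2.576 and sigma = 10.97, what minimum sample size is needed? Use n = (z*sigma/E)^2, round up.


z*sigma/E = 2.576 * 10.97 / 3.88 ≈ 7.283175
(z*sigma/E)^2 ≈ 53.044642
round up: n = 54

54


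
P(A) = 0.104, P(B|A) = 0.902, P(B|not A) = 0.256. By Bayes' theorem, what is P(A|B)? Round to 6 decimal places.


P(A|B) = P(B|A)*P(A) / P(B), P(B) = P(B|A)*P(A) + P(B|not A)*P(not A)
P(B|A)*P(A) = 0.902 * 0.104 = 0.093808
P(B|not A)*P(not A) = 0.256 * 0.896 = 0.229376
P(B) = 0.093808 + 0.229376 = 0.323184
P(A|B) = 0.093808 / 0.323184 ≈ 0.29026189

0.290262


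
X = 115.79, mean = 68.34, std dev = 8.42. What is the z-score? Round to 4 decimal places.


z = (X - mu) / sigma
X - mu = 115.79 - 68.34 = 47.45
z = 47.45 / 8.42 = 4745/842 ≈ 5.635392

5.6354


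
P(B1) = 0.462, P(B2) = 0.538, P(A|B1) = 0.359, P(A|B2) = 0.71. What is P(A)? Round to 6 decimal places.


P(A) = P(A|B1)*P(B1) + P(A|B2)*P(B2)
P(A|B1)*P(B1) = 0.359 * 0.462 = 0.165858
P(A|B2)*P(B2) = 0.71 * 0.538 = 0.38198
P(A) = 0.165858 + 0.38198 = 0.547838

0.547838


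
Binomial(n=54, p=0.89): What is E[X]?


E[X] = n*p = 54 * 0.89 = 48.06

48.06


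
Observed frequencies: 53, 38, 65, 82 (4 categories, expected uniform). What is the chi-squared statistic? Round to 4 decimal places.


chi2 = sum((O-E)^2/E), E = total/4
total = 238, E = 238/4 = 59.5
(53 - 59.5)^2 / 59.5 = 42.25 / 59.5 = 169/238 ≈ 0.710084
(38 - 59.5)^2 / 59.5 = 462.25 / 59.5 = 1849/238 ≈ 7.768908
(65 - 59.5)^2 / 59.5 = 30.25 / 59.5 = 121/238 ≈ 0.508403
(82 - 59.5)^2 / 59.5 = 506.25 / 59.5 = 2025/238 ≈ 8.508403
chi2 = 2082/119 ≈ 17.495798

17.4958


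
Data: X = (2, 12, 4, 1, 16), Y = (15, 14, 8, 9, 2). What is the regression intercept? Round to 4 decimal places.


a = ybar - b*xbar, where b = sum((xi-xbar)(yi-ybar)) / sum((xi-xbar)^2)
n = 5, xbar = 35/5 = 7, ybar = 48/5 = 9.6
Sxy = sum((xi-xbar)(yi-ybar)) = -65
Sxx = sum((xi-xbar)^2) = 176
b = Sxy / Sxx = -65/176 ≈ -0.369318
a = 9.6 - (-0.369318) * 7 = 10723/880 ≈ 12.185227

12.1852


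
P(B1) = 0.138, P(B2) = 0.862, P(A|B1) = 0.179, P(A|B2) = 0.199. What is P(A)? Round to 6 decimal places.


P(A) = P(A|B1)*P(B1) + P(A|B2)*P(B2)
P(A|B1)*P(B1) = 0.179 * 0.138 = 0.024702
P(A|B2)*P(B2) = 0.199 * 0.862 = 0.171538
P(A) = 0.024702 + 0.171538 = 0.19624

0.196240


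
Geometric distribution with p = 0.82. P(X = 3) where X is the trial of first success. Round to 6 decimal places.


P = (1-p)^(k-1) * p
(1-p)^(k-1) = 0.18^2 = 0.0324
P = 0.0324 * 0.82 = 0.026568

0.026568


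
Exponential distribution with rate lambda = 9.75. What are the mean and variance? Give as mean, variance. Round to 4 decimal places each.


mean = 1/lam, var = 1/lam^2
mean = 1 / 9.75 = 4/39 ≈ 0.102564
lam^2 = 9.75^2 = 95.0625
var = 1 / 95.0625 = 16/1521 ≈ 0.010519

0.1026, 0.0105


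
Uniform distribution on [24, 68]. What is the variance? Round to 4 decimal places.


Var = (b-a)^2 / 12
(b-a)^2 = (68 - 24)^2 = 1936
Var = 1936/12 ≈ 161.333333

161.3333


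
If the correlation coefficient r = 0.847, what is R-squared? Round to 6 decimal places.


R^2 = r^2 = (0.847)^2 = 0.717409

0.717409


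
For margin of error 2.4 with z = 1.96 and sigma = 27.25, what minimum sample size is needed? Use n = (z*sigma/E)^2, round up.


z*sigma/E = 1.96 * 27.25 / 2.4 = 5341/240 ≈ 22.254167
(z*sigma/E)^2 ≈ 495.247934
round up: n = 496

496


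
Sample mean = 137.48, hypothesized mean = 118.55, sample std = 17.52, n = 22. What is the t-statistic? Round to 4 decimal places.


t = (xbar - mu0) / (s/sqrt(n))
xbar - mu0 = 137.48 - 118.55 = 18.93
sqrt(22) ≈ 4.69041576
s/sqrt(n) = 17.52 / 4.69041576 ≈ 3.73527655
t = 18.93 / 3.73527655 ≈ 5.067898

5.0679


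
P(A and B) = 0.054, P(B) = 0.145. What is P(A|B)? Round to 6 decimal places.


P(A|B) = P(A and B) / P(B) = 0.054 / 0.145 = 54/145 ≈ 0.37241379

0.372414


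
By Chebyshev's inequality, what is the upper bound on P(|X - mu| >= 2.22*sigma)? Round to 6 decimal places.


P <= 1/k^2
k^2 = 2.22^2 = 4.9284
1/k^2 = 1 / 4.9284 ≈ 0.20290561

0.202906


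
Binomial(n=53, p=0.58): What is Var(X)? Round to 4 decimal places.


Var = n*p*(1-p) = 53 * 0.58 * 0.42 = 12.9108

12.9108


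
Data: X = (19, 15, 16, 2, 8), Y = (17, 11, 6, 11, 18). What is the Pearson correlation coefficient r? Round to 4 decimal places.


r = sum((xi-xbar)(yi-ybar)) / sqrt(sum((xi-xbar)^2) * sum((yi-ybar)^2))
n = 5, xbar = 60/5 = 12, ybar = 63/5 = 12.6
Sxy = sum((xi-xbar)(yi-ybar)) = -6
Sxx = sum((xi-xbar)^2) = 190
Syy = sum((yi-ybar)^2) = 97.2
sqrt(Sxx*Syy) ≈ 135.897020
r = Sxy / sqrt(Sxx*Syy) = -6 / 135.897020 ≈ -0.044151

-0.0442


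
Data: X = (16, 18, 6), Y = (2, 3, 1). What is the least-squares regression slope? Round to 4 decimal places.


b = sum((xi-xbar)(yi-ybar)) / sum((xi-xbar)^2)
n = 3, xbar = 40/3 ≈ 13.333333, ybar = 6/3 = 2
Sxy = sum((xi-xbar)(yi-ybar)) = 12
Sxx = sum((xi-xbar)^2) = 248/3 ≈ 82.666667
b = Sxy / Sxx = 9/62 ≈ 0.145161

0.1452


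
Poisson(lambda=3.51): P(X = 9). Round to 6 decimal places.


P = e^(-lam) * lam^k / k!
e^(-3.51) ≈ 0.02989691
lam^k = 3.51^9 ≈ 80865.643748
k! = 9! = 362880
P = 0.02989691 * 80865.643748 / 362880 ≈ 0.006662

0.006662


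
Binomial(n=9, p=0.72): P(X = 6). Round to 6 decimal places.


P = C(n,k) * p^k * (1-p)^(n-k)
C(9,6) = 84
p^k = 0.72^6 ≈ 0.1393141
(1-p)^(n-k) = 0.28^3 = 0.021952
P = 84 * 0.1393141 * 0.021952 ≈ 0.256891

0.256891


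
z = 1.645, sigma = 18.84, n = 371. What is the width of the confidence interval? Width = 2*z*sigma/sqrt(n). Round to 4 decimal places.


width = 2*z*sigma/sqrt(n)
2*z*sigma = 2 * 1.645 * 18.84 = 61.9836
sqrt(371) ≈ 19.261360
width = 61.9836 / 19.261360 ≈ 3.218028

3.2180


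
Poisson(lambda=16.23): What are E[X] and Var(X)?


E[X] = Var(X) = lambda = 16.23

16.23, 16.23


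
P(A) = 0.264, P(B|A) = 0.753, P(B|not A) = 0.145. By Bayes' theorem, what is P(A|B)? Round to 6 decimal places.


P(A|B) = P(B|A)*P(A) / P(B), P(B) = P(B|A)*P(A) + P(B|not A)*P(not A)
P(B|A)*P(A) = 0.753 * 0.264 = 0.198792
P(B|not A)*P(not A) = 0.145 * 0.736 = 0.10672
P(B) = 0.198792 + 0.10672 = 0.305512
P(A|B) = 0.198792 / 0.305512 ≈ 0.65068475

0.650685


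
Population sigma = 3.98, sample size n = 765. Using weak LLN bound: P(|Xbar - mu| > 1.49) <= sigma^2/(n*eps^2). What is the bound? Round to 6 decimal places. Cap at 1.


bound = min(1, sigma^2/(n*eps^2))
sigma^2 = 3.98^2 = 15.8404
n*eps^2 = 765 * 1.49^2 = 765 * 2.2201 = 1698.3765
sigma^2/(n*eps^2) = 15.8404 / 1698.3765 ≈ 0.00932679

0.009327


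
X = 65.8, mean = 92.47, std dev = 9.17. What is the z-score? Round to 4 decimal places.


z = (X - mu) / sigma
X - mu = 65.8 - 92.47 = -26.67
z = -26.67 / 9.17 = -381/131 ≈ -2.908397

-2.9084


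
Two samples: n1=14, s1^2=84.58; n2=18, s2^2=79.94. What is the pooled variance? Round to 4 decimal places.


sp^2 = ((n1-1)*s1^2 + (n2-1)*s2^2)/(n1+n2-2)
(n1-1)*s1^2 = 13 * 84.58 = 1099.54
(n2-1)*s2^2 = 17 * 79.94 = 1358.98
numerator = 1099.54 + 1358.98 = 2458.52
n1+n2-2 = 30
sp^2 = 2458.52 / 30 = 61463/750 ≈ 81.950667

81.9507


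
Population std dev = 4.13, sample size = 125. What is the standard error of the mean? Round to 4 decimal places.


SE = sigma / sqrt(n)
sqrt(125) ≈ 11.180340
SE = 4.13 / 11.180340 ≈ 0.369398

0.3694


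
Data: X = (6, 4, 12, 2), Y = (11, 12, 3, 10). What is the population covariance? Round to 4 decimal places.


Cov = (1/n)*sum((xi-xbar)(yi-ybar))
n = 4, xbar = 24/4 = 6, ybar = 36/4 = 9
sum((xi-xbar)(yi-ybar)) = -46
Cov = -46 / 4 = -11.5

-11.5000


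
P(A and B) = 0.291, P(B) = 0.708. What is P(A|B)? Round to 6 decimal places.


P(A|B) = P(A and B) / P(B) = 0.291 / 0.708 = 97/236 ≈ 0.41101695

0.411017


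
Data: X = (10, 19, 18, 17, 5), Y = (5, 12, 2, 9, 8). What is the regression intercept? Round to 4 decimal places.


a = ybar - b*xbar, where b = sum((xi-xbar)(yi-ybar)) / sum((xi-xbar)^2)
n = 5, xbar = 69/5 = 13.8, ybar = 36/5 = 7.2
Sxy = sum((xi-xbar)(yi-ybar)) = 10.2
Sxx = sum((xi-xbar)^2) = 146.8
b = Sxy / Sxx = 51/734 ≈ 0.069482
a = 7.2 - 0.069482 * 13.8 = 4581/734 ≈ 6.241144

6.2411


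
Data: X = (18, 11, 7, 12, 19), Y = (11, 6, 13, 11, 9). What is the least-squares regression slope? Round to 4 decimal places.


b = sum((xi-xbar)(yi-ybar)) / sum((xi-xbar)^2)
n = 5, xbar = 67/5 = 13.4, ybar = 50/5 = 10
Sxy = sum((xi-xbar)(yi-ybar)) = -12
Sxx = sum((xi-xbar)^2) = 101.2
b = Sxy / Sxx = -30/253 ≈ -0.118577

-0.1186


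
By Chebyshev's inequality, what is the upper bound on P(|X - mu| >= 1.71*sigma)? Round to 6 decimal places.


P <= 1/k^2
k^2 = 1.71^2 = 2.9241
1/k^2 = 1 / 2.9241 ≈ 0.34198557

0.341986


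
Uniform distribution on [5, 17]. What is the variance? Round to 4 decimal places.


Var = (b-a)^2 / 12
(b-a)^2 = (17 - 5)^2 = 144
Var = 144/12 = 12

12.0000


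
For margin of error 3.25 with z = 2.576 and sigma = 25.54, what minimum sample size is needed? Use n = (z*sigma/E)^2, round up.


z*sigma/E = 2.576 * 25.54 / 3.25 ≈ 20.243397
(z*sigma/E)^2 ≈ 409.795119
round up: n = 410

410


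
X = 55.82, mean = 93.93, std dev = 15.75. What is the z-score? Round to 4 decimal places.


z = (X - mu) / sigma
X - mu = 55.82 - 93.93 = -38.11
z = -38.11 / 15.75 = -3811/1575 ≈ -2.419683

-2.4197


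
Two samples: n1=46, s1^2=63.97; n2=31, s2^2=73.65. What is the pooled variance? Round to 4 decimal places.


sp^2 = ((n1-1)*s1^2 + (n2-1)*s2^2)/(n1+n2-2)
(n1-1)*s1^2 = 45 * 63.97 = 2878.65
(n2-1)*s2^2 = 30 * 73.65 = 2209.5
numerator = 2878.65 + 2209.5 = 5088.15
n1+n2-2 = 75
sp^2 = 5088.15 / 75 = 67.842

67.8420


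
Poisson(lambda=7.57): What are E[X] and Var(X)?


E[X] = Var(X) = lambda = 7.57

7.57, 7.57


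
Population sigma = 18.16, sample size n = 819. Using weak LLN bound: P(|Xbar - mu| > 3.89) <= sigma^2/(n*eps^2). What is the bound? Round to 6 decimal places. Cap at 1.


bound = min(1, sigma^2/(n*eps^2))
sigma^2 = 18.16^2 = 329.7856
n*eps^2 = 819 * 3.89^2 = 819 * 15.1321 = 12393.1899
sigma^2/(n*eps^2) = 329.7856 / 12393.1899 ≈ 0.02661023

0.026610


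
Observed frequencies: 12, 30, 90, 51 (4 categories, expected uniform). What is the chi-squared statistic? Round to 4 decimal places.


chi2 = sum((O-E)^2/E), E = total/4
total = 183, E = 183/4 = 45.75
(12 - 45.75)^2 / 45.75 = 1139.0625 / 45.75 = 6075/244 ≈ 24.897541
(30 - 45.75)^2 / 45.75 = 248.0625 / 45.75 = 1323/244 ≈ 5.422131
(90 - 45.75)^2 / 45.75 = 1958.0625 / 45.75 = 10443/244 ≈ 42.799180
(51 - 45.75)^2 / 45.75 = 27.5625 / 45.75 = 147/244 ≈ 0.602459
chi2 = 4497/61 ≈ 73.721311

73.7213


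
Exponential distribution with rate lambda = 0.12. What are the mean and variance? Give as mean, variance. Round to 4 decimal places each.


mean = 1/lam, var = 1/lam^2
mean = 1 / 0.12 = 25/3 ≈ 8.333333
lam^2 = 0.12^2 = 0.0144
var = 1 / 0.0144 = 625/9 ≈ 69.444444

8.3333, 69.4444


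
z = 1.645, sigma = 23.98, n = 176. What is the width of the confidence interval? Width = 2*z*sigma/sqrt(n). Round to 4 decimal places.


width = 2*z*sigma/sqrt(n)
2*z*sigma = 2 * 1.645 * 23.98 = 78.8942
sqrt(176) ≈ 13.266499
width = 78.8942 / 13.266499 ≈ 5.946874

5.9469


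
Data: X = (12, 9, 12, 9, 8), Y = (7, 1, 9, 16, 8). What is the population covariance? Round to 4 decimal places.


Cov = (1/n)*sum((xi-xbar)(yi-ybar))
n = 5, xbar = 50/5 = 10, ybar = 41/5 = 8.2
sum((xi-xbar)(yi-ybar)) = -1
Cov = -1 / 5 = -0.2

-0.2000


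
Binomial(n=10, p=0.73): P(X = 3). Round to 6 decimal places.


P = C(n,k) * p^k * (1-p)^(n-k)
C(10,3) = 120
p^k = 0.73^3 = 0.389017
(1-p)^(n-k) = 0.27^7 ≈ 0.0001046035
P = 120 * 0.389017 * 0.0001046035 ≈ 0.004883

0.004883


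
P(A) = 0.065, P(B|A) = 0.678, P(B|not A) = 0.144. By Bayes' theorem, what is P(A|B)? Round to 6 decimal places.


P(A|B) = P(B|A)*P(A) / P(B), P(B) = P(B|A)*P(A) + P(B|not A)*P(not A)
P(B|A)*P(A) = 0.678 * 0.065 = 0.04407
P(B|not A)*P(not A) = 0.144 * 0.935 = 0.13464
P(B) = 0.04407 + 0.13464 = 0.17871
P(A|B) = 0.04407 / 0.17871 = 1469/5957 ≈ 0.24660064

0.246601


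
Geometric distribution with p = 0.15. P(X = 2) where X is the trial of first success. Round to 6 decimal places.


P = (1-p)^(k-1) * p
(1-p)^(k-1) = 0.85^1 = 0.85
P = 0.85 * 0.15 = 0.1275

0.127500


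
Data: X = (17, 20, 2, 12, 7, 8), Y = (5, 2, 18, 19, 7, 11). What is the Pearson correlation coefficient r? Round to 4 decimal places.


r = sum((xi-xbar)(yi-ybar)) / sqrt(sum((xi-xbar)^2) * sum((yi-ybar)^2))
n = 6, xbar = 66/6 = 11, ybar = 62/6 = 31/3 ≈ 10.333333
Sxy = sum((xi-xbar)(yi-ybar)) = -156
Sxx = sum((xi-xbar)^2) = 224
Syy = sum((yi-ybar)^2) = 730/3 ≈ 243.333333
sqrt(Sxx*Syy) ≈ 233.466629
r = Sxy / sqrt(Sxx*Syy) = -156 / 233.466629 ≈ -0.668190

-0.6682


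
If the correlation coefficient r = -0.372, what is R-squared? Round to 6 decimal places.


R^2 = r^2 = (-0.372)^2 = 0.138384

0.138384


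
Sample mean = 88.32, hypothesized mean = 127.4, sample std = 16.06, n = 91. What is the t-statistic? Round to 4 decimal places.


t = (xbar - mu0) / (s/sqrt(n))
xbar - mu0 = 88.32 - 127.4 = -39.08
sqrt(91) ≈ 9.53939201
s/sqrt(n) = 16.06 / 9.53939201 ≈ 1.68354545
t = -39.08 / 1.68354545 ≈ -23.212917

-23.2129


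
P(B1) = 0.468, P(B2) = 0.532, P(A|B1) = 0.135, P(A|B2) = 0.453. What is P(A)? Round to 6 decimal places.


P(A) = P(A|B1)*P(B1) + P(A|B2)*P(B2)
P(A|B1)*P(B1) = 0.135 * 0.468 = 0.06318
P(A|B2)*P(B2) = 0.453 * 0.532 = 0.240996
P(A) = 0.06318 + 0.240996 = 0.304176

0.304176


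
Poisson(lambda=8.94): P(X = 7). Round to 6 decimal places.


P = e^(-lam) * lam^k / k!
e^(-8.94) ≈ 0.0001310410
lam^k = 8.94^7 ≈ 4564178.612595
k! = 7! = 5040
P = 0.0001310410 * 4564178.612595 / 5040 ≈ 0.118670

0.118670


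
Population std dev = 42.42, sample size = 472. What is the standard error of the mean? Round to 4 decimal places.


SE = sigma / sqrt(n)
sqrt(472) ≈ 21.725561
SE = 42.42 / 21.725561 ≈ 1.952539

1.9525


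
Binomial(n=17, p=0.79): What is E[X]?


E[X] = n*p = 17 * 0.79 = 13.43

13.43


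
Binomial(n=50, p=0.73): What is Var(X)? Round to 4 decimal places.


Var = n*p*(1-p) = 50 * 0.73 * 0.27 = 9.855

9.8550


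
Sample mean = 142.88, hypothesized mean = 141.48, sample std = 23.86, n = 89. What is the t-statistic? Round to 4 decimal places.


t = (xbar - mu0) / (s/sqrt(n))
xbar - mu0 = 142.88 - 141.48 = 1.4
sqrt(89) ≈ 9.43398113
s/sqrt(n) = 23.86 / 9.43398113 ≈ 2.52915494
t = 1.4 / 2.52915494 ≈ 0.553545

0.5535


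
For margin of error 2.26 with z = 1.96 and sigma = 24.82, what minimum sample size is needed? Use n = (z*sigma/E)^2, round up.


z*sigma/E = 1.96 * 24.82 / 2.26 = 60809/2825 ≈ 21.525310
(z*sigma/E)^2 ≈ 463.338959
round up: n = 464

464


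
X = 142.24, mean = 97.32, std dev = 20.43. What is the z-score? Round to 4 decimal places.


z = (X - mu) / sigma
X - mu = 142.24 - 97.32 = 44.92
z = 44.92 / 20.43 = 4492/2043 ≈ 2.198727

2.1987


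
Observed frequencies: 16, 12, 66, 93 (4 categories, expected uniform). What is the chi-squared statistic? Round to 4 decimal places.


chi2 = sum((O-E)^2/E), E = total/4
total = 187, E = 187/4 = 46.75
(16 - 46.75)^2 / 46.75 = 945.5625 / 46.75 = 15129/748 ≈ 20.225936
(12 - 46.75)^2 / 46.75 = 1207.5625 / 46.75 = 19321/748 ≈ 25.830214
(66 - 46.75)^2 / 46.75 = 370.5625 / 46.75 = 539/68 ≈ 7.926471
(93 - 46.75)^2 / 46.75 = 2139.0625 / 46.75 = 34225/748 ≈ 45.755348
chi2 = 18651/187 ≈ 99.737968

99.7380


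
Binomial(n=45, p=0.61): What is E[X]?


E[X] = n*p = 45 * 0.61 = 27.45

27.45


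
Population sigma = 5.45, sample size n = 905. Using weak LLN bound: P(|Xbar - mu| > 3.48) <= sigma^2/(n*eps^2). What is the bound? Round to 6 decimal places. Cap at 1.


bound = min(1, sigma^2/(n*eps^2))
sigma^2 = 5.45^2 = 29.7025
n*eps^2 = 905 * 3.48^2 = 905 * 12.1104 = 10959.912
sigma^2/(n*eps^2) = 29.7025 / 10959.912 ≈ 0.00271010

0.002710


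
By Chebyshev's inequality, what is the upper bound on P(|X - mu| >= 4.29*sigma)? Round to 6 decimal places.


P <= 1/k^2
k^2 = 4.29^2 = 18.4041
1/k^2 = 1 / 18.4041 ≈ 0.05433572

0.054336


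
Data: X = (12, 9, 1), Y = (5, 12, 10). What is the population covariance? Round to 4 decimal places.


Cov = (1/n)*sum((xi-xbar)(yi-ybar))
n = 3, xbar = 22/3 ≈ 7.333333, ybar = 27/3 = 9
sum((xi-xbar)(yi-ybar)) = -20
Cov = -20 / 3 = -20/3 ≈ -6.666667

-6.6667


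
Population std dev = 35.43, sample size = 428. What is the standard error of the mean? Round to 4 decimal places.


SE = sigma / sqrt(n)
sqrt(428) ≈ 20.688161
SE = 35.43 / 20.688161 ≈ 1.712574

1.7126


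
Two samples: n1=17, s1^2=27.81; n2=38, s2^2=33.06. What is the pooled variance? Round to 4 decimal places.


sp^2 = ((n1-1)*s1^2 + (n2-1)*s2^2)/(n1+n2-2)
(n1-1)*s1^2 = 16 * 27.81 = 444.96
(n2-1)*s2^2 = 37 * 33.06 = 1223.22
numerator = 444.96 + 1223.22 = 1668.18
n1+n2-2 = 53
sp^2 = 1668.18 / 53 = 83409/2650 ≈ 31.475094

31.4751


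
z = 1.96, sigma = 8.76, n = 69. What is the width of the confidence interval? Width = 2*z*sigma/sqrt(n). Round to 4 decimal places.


width = 2*z*sigma/sqrt(n)
2*z*sigma = 2 * 1.96 * 8.76 = 34.3392
sqrt(69) ≈ 8.306624
width = 34.3392 / 8.306624 ≈ 4.133954

4.1340


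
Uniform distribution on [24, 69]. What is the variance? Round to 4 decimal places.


Var = (b-a)^2 / 12
(b-a)^2 = (69 - 24)^2 = 2025
Var = 2025/12 = 168.75

168.7500


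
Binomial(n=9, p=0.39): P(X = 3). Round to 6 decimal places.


P = C(n,k) * p^k * (1-p)^(n-k)
C(9,3) = 84
p^k = 0.39^3 = 0.059319
(1-p)^(n-k) = 0.61^6 ≈ 0.05152037
P = 84 * 0.059319 * 0.05152037 ≈ 0.256716

0.256716


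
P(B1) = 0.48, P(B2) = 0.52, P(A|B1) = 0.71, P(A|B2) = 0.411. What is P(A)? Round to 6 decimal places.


P(A) = P(A|B1)*P(B1) + P(A|B2)*P(B2)
P(A|B1)*P(B1) = 0.71 * 0.48 = 0.3408
P(A|B2)*P(B2) = 0.411 * 0.52 = 0.21372
P(A) = 0.3408 + 0.21372 = 0.55452

0.554520


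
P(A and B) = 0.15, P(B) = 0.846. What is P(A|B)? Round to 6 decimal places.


P(A|B) = P(A and B) / P(B) = 0.15 / 0.846 = 25/141 ≈ 0.17730496

0.177305


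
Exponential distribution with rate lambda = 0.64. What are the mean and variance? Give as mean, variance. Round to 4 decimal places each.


mean = 1/lam, var = 1/lam^2
mean = 1 / 0.64 = 1.5625
lam^2 = 0.64^2 = 0.4096
var = 1 / 0.4096 = 625/256 ≈ 2.441406

1.5625, 2.4414


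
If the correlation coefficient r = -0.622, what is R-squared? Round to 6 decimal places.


R^2 = r^2 = (-0.622)^2 = 0.386884

0.386884


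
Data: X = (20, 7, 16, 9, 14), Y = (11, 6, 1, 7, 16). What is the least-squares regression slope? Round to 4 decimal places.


b = sum((xi-xbar)(yi-ybar)) / sum((xi-xbar)^2)
n = 5, xbar = 66/5 = 13.2, ybar = 41/5 = 8.2
Sxy = sum((xi-xbar)(yi-ybar)) = 23.8
Sxx = sum((xi-xbar)^2) = 110.8
b = Sxy / Sxx = 119/554 ≈ 0.214801

0.2148


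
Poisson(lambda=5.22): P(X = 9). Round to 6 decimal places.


P = e^(-lam) * lam^k / k!
e^(-5.22) ≈ 0.005407329
lam^k = 5.22^9 ≈ 2877627.181038
k! = 9! = 362880
P = 0.005407329 * 2877627.181038 / 362880 ≈ 0.042880

0.042880


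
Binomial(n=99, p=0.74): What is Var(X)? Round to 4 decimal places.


Var = n*p*(1-p) = 99 * 0.74 * 0.26 = 19.0476

19.0476


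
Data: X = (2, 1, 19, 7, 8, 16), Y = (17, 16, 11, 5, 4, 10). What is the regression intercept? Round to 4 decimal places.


a = ybar - b*xbar, where b = sum((xi-xbar)(yi-ybar)) / sum((xi-xbar)^2)
n = 6, xbar = 53/6 ≈ 8.833333, ybar = 63/6 = 10.5
Sxy = sum((xi-xbar)(yi-ybar)) = -70.5
Sxx = sum((xi-xbar)^2) = 1601/6 ≈ 266.833333
b = Sxy / Sxx = -423/1601 ≈ -0.264210
a = 10.5 - (-0.264210) * 8.833333 = 20547/1601 ≈ 12.833854

12.8339


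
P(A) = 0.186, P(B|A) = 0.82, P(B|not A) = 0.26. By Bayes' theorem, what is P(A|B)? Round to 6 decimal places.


P(A|B) = P(B|A)*P(A) / P(B), P(B) = P(B|A)*P(A) + P(B|not A)*P(not A)
P(B|A)*P(A) = 0.82 * 0.186 = 0.15252
P(B|not A)*P(not A) = 0.26 * 0.814 = 0.21164
P(B) = 0.15252 + 0.21164 = 0.36416
P(A|B) = 0.15252 / 0.36416 = 3813/9104 ≈ 0.41882689

0.418827


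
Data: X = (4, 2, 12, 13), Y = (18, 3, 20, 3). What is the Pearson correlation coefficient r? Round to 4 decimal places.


r = sum((xi-xbar)(yi-ybar)) / sqrt(sum((xi-xbar)^2) * sum((yi-ybar)^2))
n = 4, xbar = 31/4 = 7.75, ybar = 44/4 = 11
Sxy = sum((xi-xbar)(yi-ybar)) = 16
Sxx = sum((xi-xbar)^2) = 92.75
Syy = sum((yi-ybar)^2) = 258
sqrt(Sxx*Syy) ≈ 154.691629
r = Sxy / sqrt(Sxx*Syy) = 16 / 154.691629 ≈ 0.103432

0.1034


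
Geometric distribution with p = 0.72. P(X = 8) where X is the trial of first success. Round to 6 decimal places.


P = (1-p)^(k-1) * p
(1-p)^(k-1) = 0.28^7 ≈ 0.0001349293
P = 0.0001349293 * 0.72 ≈ 0.00009714909

0.000097


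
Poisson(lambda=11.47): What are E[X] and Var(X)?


E[X] = Var(X) = lambda = 11.47

11.47, 11.47


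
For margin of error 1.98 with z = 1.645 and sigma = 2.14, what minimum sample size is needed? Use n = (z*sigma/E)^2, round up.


z*sigma/E = 1.645 * 2.14 / 1.98 ≈ 1.777929
(z*sigma/E)^2 ≈ 3.161033
round up: n = 4

4


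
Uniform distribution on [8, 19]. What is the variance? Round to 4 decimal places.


Var = (b-a)^2 / 12
(b-a)^2 = (19 - 8)^2 = 121
Var = 121/12 ≈ 10.083333

10.0833


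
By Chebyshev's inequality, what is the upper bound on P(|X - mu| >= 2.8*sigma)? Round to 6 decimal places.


P <= 1/k^2
k^2 = 2.8^2 = 7.84
1/k^2 = 1 / 7.84 = 25/196 ≈ 0.12755102

0.127551


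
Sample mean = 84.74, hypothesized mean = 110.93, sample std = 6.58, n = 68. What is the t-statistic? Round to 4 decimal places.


t = (xbar - mu0) / (s/sqrt(n))
xbar - mu0 = 84.74 - 110.93 = -26.19
sqrt(68) ≈ 8.24621125
s/sqrt(n) = 6.58 / 8.24621125 ≈ 0.79794221
t = -26.19 / 0.79794221 ≈ -32.821926

-32.8219


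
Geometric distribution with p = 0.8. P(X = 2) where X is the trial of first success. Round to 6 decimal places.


P = (1-p)^(k-1) * p
(1-p)^(k-1) = 0.2^1 = 0.2
P = 0.2 * 0.8 = 0.16

0.160000


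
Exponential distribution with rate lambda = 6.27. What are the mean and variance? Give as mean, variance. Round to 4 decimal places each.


mean = 1/lam, var = 1/lam^2
mean = 1 / 6.27 = 100/627 ≈ 0.159490
lam^2 = 6.27^2 = 39.3129
var = 1 / 39.3129 ≈ 0.025437

0.1595, 0.0254


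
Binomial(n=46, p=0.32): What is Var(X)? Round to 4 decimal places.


Var = n*p*(1-p) = 46 * 0.32 * 0.68 = 10.0096

10.0096


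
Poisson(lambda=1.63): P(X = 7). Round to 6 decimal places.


P = e^(-lam) * lam^k / k!
e^(-1.63) ≈ 0.1959296
lam^k = 1.63^7 ≈ 30.571252
k! = 7! = 5040
P = 0.1959296 * 30.571252 / 5040 ≈ 0.001188

0.001188


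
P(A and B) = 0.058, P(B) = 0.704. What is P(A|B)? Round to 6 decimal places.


P(A|B) = P(A and B) / P(B) = 0.058 / 0.704 = 29/352 ≈ 0.08238636

0.082386


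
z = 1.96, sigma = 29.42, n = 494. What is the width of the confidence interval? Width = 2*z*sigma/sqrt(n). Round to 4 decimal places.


width = 2*z*sigma/sqrt(n)
2*z*sigma = 2 * 1.96 * 29.42 = 115.3264
sqrt(494) ≈ 22.226111
width = 115.3264 / 22.226111 ≈ 5.188780

5.1888


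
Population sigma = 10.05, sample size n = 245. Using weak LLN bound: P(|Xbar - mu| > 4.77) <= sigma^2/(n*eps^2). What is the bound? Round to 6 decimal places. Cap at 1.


bound = min(1, sigma^2/(n*eps^2))
sigma^2 = 10.05^2 = 101.0025
n*eps^2 = 245 * 4.77^2 = 245 * 22.7529 = 5574.4605
sigma^2/(n*eps^2) = 101.0025 / 5574.4605 ≈ 0.01811879

0.018119


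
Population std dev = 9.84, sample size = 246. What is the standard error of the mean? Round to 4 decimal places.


SE = sigma / sqrt(n)
sqrt(246) ≈ 15.684387
SE = 9.84 / 15.684387 ≈ 0.627375

0.6274


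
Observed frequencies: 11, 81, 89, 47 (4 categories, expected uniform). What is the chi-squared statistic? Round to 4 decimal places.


chi2 = sum((O-E)^2/E), E = total/4
total = 228, E = 228/4 = 57
(11 - 57)^2 / 57 = 2116 / 57 = 2116/57 ≈ 37.122807
(81 - 57)^2 / 57 = 576 / 57 = 192/19 ≈ 10.105263
(89 - 57)^2 / 57 = 1024 / 57 = 1024/57 ≈ 17.964912
(47 - 57)^2 / 57 = 100 / 57 = 100/57 ≈ 1.754386
chi2 = 1272/19 ≈ 66.947368

66.9474


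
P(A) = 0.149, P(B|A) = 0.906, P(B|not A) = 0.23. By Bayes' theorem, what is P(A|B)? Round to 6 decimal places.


P(A|B) = P(B|A)*P(A) / P(B), P(B) = P(B|A)*P(A) + P(B|not A)*P(not A)
P(B|A)*P(A) = 0.906 * 0.149 = 0.134994
P(B|not A)*P(not A) = 0.23 * 0.851 = 0.19573
P(B) = 0.134994 + 0.19573 = 0.330724
P(A|B) = 0.134994 / 0.330724 ≈ 0.40817721

0.408177


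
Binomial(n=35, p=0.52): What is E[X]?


E[X] = n*p = 35 * 0.52 = 18.2

18.2


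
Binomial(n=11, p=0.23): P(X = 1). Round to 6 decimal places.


P = C(n,k) * p^k * (1-p)^(n-k)
C(11,1) = 11
p^k = 0.23^1 = 0.23
(1-p)^(n-k) = 0.77^10 ≈ 0.07326680
P = 11 * 0.23 * 0.07326680 ≈ 0.185365

0.185365


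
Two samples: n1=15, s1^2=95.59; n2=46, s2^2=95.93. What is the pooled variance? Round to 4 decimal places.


sp^2 = ((n1-1)*s1^2 + (n2-1)*s2^2)/(n1+n2-2)
(n1-1)*s1^2 = 14 * 95.59 = 1338.26
(n2-1)*s2^2 = 45 * 95.93 = 4316.85
numerator = 1338.26 + 4316.85 = 5655.11
n1+n2-2 = 59
sp^2 = 5655.11 / 59 = 565511/5900 ≈ 95.849322

95.8493


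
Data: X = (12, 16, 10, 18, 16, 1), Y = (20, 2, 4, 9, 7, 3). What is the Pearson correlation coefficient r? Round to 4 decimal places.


r = sum((xi-xbar)(yi-ybar)) / sqrt(sum((xi-xbar)^2) * sum((yi-ybar)^2))
n = 6, xbar = 73/6 ≈ 12.166667, ybar = 45/6 = 7.5
Sxy = sum((xi-xbar)(yi-ybar)) = 41.5
Sxx = sum((xi-xbar)^2) = 1157/6 ≈ 192.833333
Syy = sum((yi-ybar)^2) = 221.5
sqrt(Sxx*Syy) ≈ 206.670228
r = Sxy / sqrt(Sxx*Syy) = 41.5 / 206.670228 ≈ 0.200803

0.2008


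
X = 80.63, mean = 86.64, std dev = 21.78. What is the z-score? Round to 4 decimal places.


z = (X - mu) / sigma
X - mu = 80.63 - 86.64 = -6.01
z = -6.01 / 21.78 = -601/2178 ≈ -0.275941

-0.2759


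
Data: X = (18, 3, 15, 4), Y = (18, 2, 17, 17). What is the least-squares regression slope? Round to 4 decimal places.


b = sum((xi-xbar)(yi-ybar)) / sum((xi-xbar)^2)
n = 4, xbar = 40/4 = 10, ybar = 54/4 = 13.5
Sxy = sum((xi-xbar)(yi-ybar)) = 113
Sxx = sum((xi-xbar)^2) = 174
b = Sxy / Sxx = 113/174 ≈ 0.649425

0.6494


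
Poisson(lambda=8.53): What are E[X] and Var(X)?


E[X] = Var(X) = lambda = 8.53

8.53, 8.53


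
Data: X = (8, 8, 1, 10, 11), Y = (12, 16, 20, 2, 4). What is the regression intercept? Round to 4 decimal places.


a = ybar - b*xbar, where b = sum((xi-xbar)(yi-ybar)) / sum((xi-xbar)^2)
n = 5, xbar = 38/5 = 7.6, ybar = 54/5 = 10.8
Sxy = sum((xi-xbar)(yi-ybar)) = -102.4
Sxx = sum((xi-xbar)^2) = 61.2
b = Sxy / Sxx = -256/153 ≈ -1.673203
a = 10.8 - (-1.673203) * 7.6 = 3598/153 ≈ 23.516340

23.5163


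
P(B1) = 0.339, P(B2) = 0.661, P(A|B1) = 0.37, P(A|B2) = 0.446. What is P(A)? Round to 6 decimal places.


P(A) = P(A|B1)*P(B1) + P(A|B2)*P(B2)
P(A|B1)*P(B1) = 0.37 * 0.339 = 0.12543
P(A|B2)*P(B2) = 0.446 * 0.661 = 0.294806
P(A) = 0.12543 + 0.294806 = 0.420236

0.420236


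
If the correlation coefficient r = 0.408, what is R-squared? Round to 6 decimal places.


R^2 = r^2 = (0.408)^2 = 0.166464

0.166464


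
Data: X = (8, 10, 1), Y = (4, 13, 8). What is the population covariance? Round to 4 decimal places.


Cov = (1/n)*sum((xi-xbar)(yi-ybar))
n = 3, xbar = 19/3 ≈ 6.333333, ybar = 25/3 ≈ 8.333333
sum((xi-xbar)(yi-ybar)) = 35/3 ≈ 11.666667
Cov = 11.666667 / 3 = 35/9 ≈ 3.888889

3.8889


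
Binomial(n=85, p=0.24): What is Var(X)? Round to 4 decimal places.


Var = n*p*(1-p) = 85 * 0.24 * 0.76 = 15.504

15.5040


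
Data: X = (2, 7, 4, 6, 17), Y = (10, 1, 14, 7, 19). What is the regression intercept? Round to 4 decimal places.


a = ybar - b*xbar, where b = sum((xi-xbar)(yi-ybar)) / sum((xi-xbar)^2)
n = 5, xbar = 36/5 = 7.2, ybar = 51/5 = 10.2
Sxy = sum((xi-xbar)(yi-ybar)) = 80.8
Sxx = sum((xi-xbar)^2) = 134.8
b = Sxy / Sxx = 202/337 ≈ 0.599407
a = 10.2 - 0.599407 * 7.2 = 1983/337 ≈ 5.884273

5.8843


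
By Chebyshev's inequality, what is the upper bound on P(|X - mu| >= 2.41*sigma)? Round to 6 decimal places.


P <= 1/k^2
k^2 = 2.41^2 = 5.8081
1/k^2 = 1 / 5.8081 ≈ 0.17217334

0.172173


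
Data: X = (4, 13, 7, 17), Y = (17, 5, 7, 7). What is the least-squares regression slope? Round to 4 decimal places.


b = sum((xi-xbar)(yi-ybar)) / sum((xi-xbar)^2)
n = 4, xbar = 41/4 = 10.25, ybar = 36/4 = 9
Sxy = sum((xi-xbar)(yi-ybar)) = -68
Sxx = sum((xi-xbar)^2) = 102.75
b = Sxy / Sxx = -272/411 ≈ -0.661800

-0.6618


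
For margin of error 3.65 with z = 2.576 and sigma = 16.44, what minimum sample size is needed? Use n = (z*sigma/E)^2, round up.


z*sigma/E = 2.576 * 16.44 / 3.65 ≈ 11.602586
(z*sigma/E)^2 ≈ 134.620009
round up: n = 135

135


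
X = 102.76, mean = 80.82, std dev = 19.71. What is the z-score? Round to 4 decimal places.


z = (X - mu) / sigma
X - mu = 102.76 - 80.82 = 21.94
z = 21.94 / 19.71 = 2194/1971 ≈ 1.113141

1.1131


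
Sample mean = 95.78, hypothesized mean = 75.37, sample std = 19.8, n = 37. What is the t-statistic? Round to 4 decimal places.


t = (xbar - mu0) / (s/sqrt(n))
xbar - mu0 = 95.78 - 75.37 = 20.41
sqrt(37) ≈ 6.08276253
s/sqrt(n) = 19.8 / 6.08276253 ≈ 3.25509995
t = 20.41 / 3.25509995 ≈ 6.270161

6.2702


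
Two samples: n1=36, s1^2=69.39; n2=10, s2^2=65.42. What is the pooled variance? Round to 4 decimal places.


sp^2 = ((n1-1)*s1^2 + (n2-1)*s2^2)/(n1+n2-2)
(n1-1)*s1^2 = 35 * 69.39 = 2428.65
(n2-1)*s2^2 = 9 * 65.42 = 588.78
numerator = 2428.65 + 588.78 = 3017.43
n1+n2-2 = 44
sp^2 = 3017.43 / 44 = 301743/4400 ≈ 68.577955

68.5780


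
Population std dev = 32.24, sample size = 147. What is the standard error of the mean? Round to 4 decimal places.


SE = sigma / sqrt(n)
sqrt(147) ≈ 12.124356
SE = 32.24 / 12.124356 ≈ 2.659110

2.6591


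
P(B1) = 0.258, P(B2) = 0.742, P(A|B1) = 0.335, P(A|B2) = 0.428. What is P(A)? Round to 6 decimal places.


P(A) = P(A|B1)*P(B1) + P(A|B2)*P(B2)
P(A|B1)*P(B1) = 0.335 * 0.258 = 0.08643
P(A|B2)*P(B2) = 0.428 * 0.742 = 0.317576
P(A) = 0.08643 + 0.317576 = 0.404006

0.404006


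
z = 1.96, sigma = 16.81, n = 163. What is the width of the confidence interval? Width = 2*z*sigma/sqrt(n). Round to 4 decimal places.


width = 2*z*sigma/sqrt(n)
2*z*sigma = 2 * 1.96 * 16.81 = 65.8952
sqrt(163) ≈ 12.767145
width = 65.8952 / 12.767145 ≈ 5.161310

5.1613


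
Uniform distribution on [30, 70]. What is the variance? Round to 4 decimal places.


Var = (b-a)^2 / 12
(b-a)^2 = (70 - 30)^2 = 1600
Var = 1600/12 ≈ 133.333333

133.3333


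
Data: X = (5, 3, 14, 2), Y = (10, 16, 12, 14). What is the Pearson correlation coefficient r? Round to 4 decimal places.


r = sum((xi-xbar)(yi-ybar)) / sqrt(sum((xi-xbar)^2) * sum((yi-ybar)^2))
n = 4, xbar = 24/4 = 6, ybar = 52/4 = 13
Sxy = sum((xi-xbar)(yi-ybar)) = -18
Sxx = sum((xi-xbar)^2) = 90
Syy = sum((yi-ybar)^2) = 20
sqrt(Sxx*Syy) ≈ 42.426407
r = Sxy / sqrt(Sxx*Syy) = -18 / 42.426407 ≈ -0.424264

-0.4243


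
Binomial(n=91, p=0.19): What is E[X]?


E[X] = n*p = 91 * 0.19 = 17.29

17.29


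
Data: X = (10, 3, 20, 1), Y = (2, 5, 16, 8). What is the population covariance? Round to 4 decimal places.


Cov = (1/n)*sum((xi-xbar)(yi-ybar))
n = 4, xbar = 34/4 = 8.5, ybar = 31/4 = 7.75
sum((xi-xbar)(yi-ybar)) = 99.5
Cov = 99.5 / 4 = 24.875

24.8750


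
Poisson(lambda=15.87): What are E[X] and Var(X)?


E[X] = Var(X) = lambda = 15.87

15.87, 15.87


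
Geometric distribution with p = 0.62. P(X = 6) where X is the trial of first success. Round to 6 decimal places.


P = (1-p)^(k-1) * p
(1-p)^(k-1) = 0.38^5 ≈ 0.007923517
P = 0.007923517 * 0.62 ≈ 0.004912580

0.004913


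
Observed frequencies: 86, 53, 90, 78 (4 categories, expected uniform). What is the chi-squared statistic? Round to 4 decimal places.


chi2 = sum((O-E)^2/E), E = total/4
total = 307, E = 307/4 = 76.75
(86 - 76.75)^2 / 76.75 = 85.5625 / 76.75 = 1369/1228 ≈ 1.114821
(53 - 76.75)^2 / 76.75 = 564.0625 / 76.75 = 9025/1228 ≈ 7.349349
(90 - 76.75)^2 / 76.75 = 175.5625 / 76.75 = 2809/1228 ≈ 2.287459
(78 - 76.75)^2 / 76.75 = 1.5625 / 76.75 = 25/1228 ≈ 0.020358
chi2 = 3307/307 ≈ 10.771987

10.7720


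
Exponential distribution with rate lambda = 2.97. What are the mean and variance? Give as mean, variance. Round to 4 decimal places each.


mean = 1/lam, var = 1/lam^2
mean = 1 / 2.97 = 100/297 ≈ 0.336700
lam^2 = 2.97^2 = 8.8209
var = 1 / 8.8209 ≈ 0.113367

0.3367, 0.1134


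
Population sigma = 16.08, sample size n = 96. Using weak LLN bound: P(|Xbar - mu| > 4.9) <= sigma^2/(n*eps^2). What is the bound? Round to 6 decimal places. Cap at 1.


bound = min(1, sigma^2/(n*eps^2))
sigma^2 = 16.08^2 = 258.5664
n*eps^2 = 96 * 4.9^2 = 96 * 24.01 = 2304.96
sigma^2/(n*eps^2) = 258.5664 / 2304.96 ≈ 0.11217826

0.112178


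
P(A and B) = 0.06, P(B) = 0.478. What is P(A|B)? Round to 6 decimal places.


P(A|B) = P(A and B) / P(B) = 0.06 / 0.478 = 30/239 ≈ 0.12552301

0.125523


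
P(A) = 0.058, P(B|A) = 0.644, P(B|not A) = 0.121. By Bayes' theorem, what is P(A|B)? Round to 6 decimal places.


P(A|B) = P(B|A)*P(A) / P(B), P(B) = P(B|A)*P(A) + P(B|not A)*P(not A)
P(B|A)*P(A) = 0.644 * 0.058 = 0.037352
P(B|not A)*P(not A) = 0.121 * 0.942 = 0.113982
P(B) = 0.037352 + 0.113982 = 0.151334
P(A|B) = 0.037352 / 0.151334 ≈ 0.24681830

0.246818


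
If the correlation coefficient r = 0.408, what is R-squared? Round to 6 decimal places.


R^2 = r^2 = (0.408)^2 = 0.166464

0.166464


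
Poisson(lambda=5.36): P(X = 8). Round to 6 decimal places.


P = e^(-lam) * lam^k / k!
e^(-5.36) ≈ 0.004700906
lam^k = 5.36^8 ≈ 681268.513699
k! = 8! = 40320
P = 0.004700906 * 681268.513699 / 40320 ≈ 0.079429

0.079429


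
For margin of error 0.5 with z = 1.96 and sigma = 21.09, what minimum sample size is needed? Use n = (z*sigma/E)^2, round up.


z*sigma/E = 1.96 * 21.09 / 0.5 = 82.6728
(z*sigma/E)^2 ≈ 6834.791860
round up: n = 6835

6835


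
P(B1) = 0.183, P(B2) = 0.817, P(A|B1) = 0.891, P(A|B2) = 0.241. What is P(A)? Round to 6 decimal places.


P(A) = P(A|B1)*P(B1) + P(A|B2)*P(B2)
P(A|B1)*P(B1) = 0.891 * 0.183 = 0.163053
P(A|B2)*P(B2) = 0.241 * 0.817 = 0.196897
P(A) = 0.163053 + 0.196897 = 0.35995

0.359950


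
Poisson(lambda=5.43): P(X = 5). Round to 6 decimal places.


P = e^(-lam) * lam^k / k!
e^(-5.43) ≈ 0.004383096
lam^k = 5.43^5 ≈ 4720.621151
k! = 5! = 120
P = 0.004383096 * 4720.621151 / 120 ≈ 0.172424

0.172424


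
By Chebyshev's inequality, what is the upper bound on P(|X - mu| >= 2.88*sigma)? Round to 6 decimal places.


P <= 1/k^2
k^2 = 2.88^2 = 8.2944
1/k^2 = 1 / 8.2944 = 625/5184 ≈ 0.12056327

0.120563


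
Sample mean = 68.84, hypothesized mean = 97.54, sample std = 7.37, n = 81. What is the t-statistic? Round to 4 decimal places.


t = (xbar - mu0) / (s/sqrt(n))
xbar - mu0 = 68.84 - 97.54 = -28.7
sqrt(81) = 9
s/sqrt(n) = 7.37 / 9 = 737/900 ≈ 0.81888889
t = -28.7 / 0.81888889 = -25830/737 ≈ -35.047490

-35.0475


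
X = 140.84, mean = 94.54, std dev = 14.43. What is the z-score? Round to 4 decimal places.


z = (X - mu) / sigma
X - mu = 140.84 - 94.54 = 46.3
z = 46.3 / 14.43 = 4630/1443 ≈ 3.208593

3.2086


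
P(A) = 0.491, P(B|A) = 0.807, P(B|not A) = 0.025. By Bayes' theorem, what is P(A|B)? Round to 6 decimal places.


P(A|B) = P(B|A)*P(A) / P(B), P(B) = P(B|A)*P(A) + P(B|not A)*P(not A)
P(B|A)*P(A) = 0.807 * 0.491 = 0.396237
P(B|not A)*P(not A) = 0.025 * 0.509 = 0.012725
P(B) = 0.396237 + 0.012725 = 0.408962
P(A|B) = 0.396237 / 0.408962 ≈ 0.96888464

0.968885


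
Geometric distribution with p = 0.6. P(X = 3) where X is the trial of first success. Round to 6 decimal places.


P = (1-p)^(k-1) * p
(1-p)^(k-1) = 0.4^2 = 0.16
P = 0.16 * 0.6 = 0.096

0.096000


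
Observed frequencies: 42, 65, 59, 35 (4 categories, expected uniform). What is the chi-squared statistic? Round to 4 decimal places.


chi2 = sum((O-E)^2/E), E = total/4
total = 201, E = 201/4 = 50.25
(42 - 50.25)^2 / 50.25 = 68.0625 / 50.25 = 363/268 ≈ 1.354478
(65 - 50.25)^2 / 50.25 = 217.5625 / 50.25 = 3481/804 ≈ 4.329602
(59 - 50.25)^2 / 50.25 = 76.5625 / 50.25 = 1225/804 ≈ 1.523632
(35 - 50.25)^2 / 50.25 = 232.5625 / 50.25 = 3721/804 ≈ 4.628109
chi2 = 793/67 ≈ 11.835821

11.8358


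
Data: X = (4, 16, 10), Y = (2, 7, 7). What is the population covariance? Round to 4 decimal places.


Cov = (1/n)*sum((xi-xbar)(yi-ybar))
n = 3, xbar = 30/3 = 10, ybar = 16/3 ≈ 5.333333
sum((xi-xbar)(yi-ybar)) = 30
Cov = 30 / 3 = 10

10.0000


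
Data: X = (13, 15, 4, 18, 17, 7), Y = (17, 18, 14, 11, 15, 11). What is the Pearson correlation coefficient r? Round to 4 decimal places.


r = sum((xi-xbar)(yi-ybar)) / sqrt(sum((xi-xbar)^2) * sum((yi-ybar)^2))
n = 6, xbar = 74/6 = 37/3 ≈ 12.333333, ybar = 86/6 = 43/3 ≈ 14.333333
Sxy = sum((xi-xbar)(yi-ybar)) = 49/3 ≈ 16.333333
Sxx = sum((xi-xbar)^2) = 478/3 ≈ 159.333333
Syy = sum((yi-ybar)^2) = 130/3 ≈ 43.333333
sqrt(Sxx*Syy) ≈ 83.092987
r = Sxy / sqrt(Sxx*Syy) = 16.333333 / 83.092987 ≈ 0.196567

0.1966


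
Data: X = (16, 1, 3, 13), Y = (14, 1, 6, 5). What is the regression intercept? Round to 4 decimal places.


a = ybar - b*xbar, where b = sum((xi-xbar)(yi-ybar)) / sum((xi-xbar)^2)
n = 4, xbar = 33/4 = 8.25, ybar = 26/4 = 6.5
Sxy = sum((xi-xbar)(yi-ybar)) = 93.5
Sxx = sum((xi-xbar)^2) = 162.75
b = Sxy / Sxx = 374/651 ≈ 0.574501
a = 6.5 - 0.574501 * 8.25 = 382/217 ≈ 1.760369

1.7604


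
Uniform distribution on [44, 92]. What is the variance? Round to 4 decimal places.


Var = (b-a)^2 / 12
(b-a)^2 = (92 - 44)^2 = 2304
Var = 2304/12 = 192

192.0000


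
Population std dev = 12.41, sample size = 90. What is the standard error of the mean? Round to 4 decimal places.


SE = sigma / sqrt(n)
sqrt(90) ≈ 9.486833
SE = 12.41 / 9.486833 ≈ 1.308129

1.3081


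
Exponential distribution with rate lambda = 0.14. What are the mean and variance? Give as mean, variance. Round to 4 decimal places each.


mean = 1/lam, var = 1/lam^2
mean = 1 / 0.14 = 50/7 ≈ 7.142857
lam^2 = 0.14^2 = 0.0196
var = 1 / 0.0196 = 2500/49 ≈ 51.020408

7.1429, 51.0204


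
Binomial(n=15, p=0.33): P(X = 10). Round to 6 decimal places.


P = C(n,k) * p^k * (1-p)^(n-k)
C(15,10) = 3003
p^k = 0.33^10 ≈ 0.00001531579
(1-p)^(n-k) = 0.67^5 ≈ 0.1350125
P = 3003 * 0.00001531579 * 0.1350125 ≈ 0.006210

0.006210


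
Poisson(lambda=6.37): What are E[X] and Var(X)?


E[X] = Var(X) = lambda = 6.37

6.37, 6.37


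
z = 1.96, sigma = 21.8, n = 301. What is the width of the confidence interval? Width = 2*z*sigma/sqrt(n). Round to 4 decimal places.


width = 2*z*sigma/sqrt(n)
2*z*sigma = 2 * 1.96 * 21.8 = 85.456
sqrt(301) ≈ 17.349352
width = 85.456 / 17.349352 ≈ 4.925602

4.9256
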